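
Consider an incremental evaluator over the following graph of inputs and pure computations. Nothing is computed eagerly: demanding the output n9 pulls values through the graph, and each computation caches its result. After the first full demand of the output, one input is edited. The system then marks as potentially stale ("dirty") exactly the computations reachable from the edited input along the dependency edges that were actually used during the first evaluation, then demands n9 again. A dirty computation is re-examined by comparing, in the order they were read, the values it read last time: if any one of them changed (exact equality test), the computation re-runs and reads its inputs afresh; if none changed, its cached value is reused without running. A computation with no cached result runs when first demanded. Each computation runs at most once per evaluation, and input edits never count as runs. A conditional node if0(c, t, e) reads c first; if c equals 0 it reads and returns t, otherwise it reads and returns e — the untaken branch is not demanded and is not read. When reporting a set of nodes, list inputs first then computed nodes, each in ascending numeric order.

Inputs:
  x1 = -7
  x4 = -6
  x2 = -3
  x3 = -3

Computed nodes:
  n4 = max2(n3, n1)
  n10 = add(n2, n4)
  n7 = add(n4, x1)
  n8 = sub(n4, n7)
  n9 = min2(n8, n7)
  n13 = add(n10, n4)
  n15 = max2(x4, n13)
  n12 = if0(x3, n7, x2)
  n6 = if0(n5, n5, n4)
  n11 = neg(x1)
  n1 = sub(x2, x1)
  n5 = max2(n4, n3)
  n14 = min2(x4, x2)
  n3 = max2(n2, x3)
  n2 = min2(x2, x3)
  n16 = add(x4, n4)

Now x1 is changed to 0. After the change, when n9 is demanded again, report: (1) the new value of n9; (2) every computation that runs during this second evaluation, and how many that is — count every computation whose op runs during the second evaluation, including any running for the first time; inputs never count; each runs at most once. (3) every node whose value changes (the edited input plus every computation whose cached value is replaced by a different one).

n9 now evaluates to -3.
Run set: n1, n4, n7, n8, n9 (5 run).
Changed values: x1, n1, n4, n8.

Initial pass — values computed on the first demand:
  n1 = sub(-3, -7) = 4
  n2 = min2(-3, -3) = -3
  n3 = max2(-3, -3) = -3
  n4 = max2(-3, 4) = 4
  n7 = add(4, -7) = -3
  n8 = sub(4, -3) = 7
  n9 = min2(7, -3) = -3

Second demand — change propagation:
  n1: re-runs because x1 -7->0; new result -3.
  n4: re-runs because n1 4->-3; new result -3.
  n7: re-runs because n4 4->-3; x1 -7->0; new result -3 (unchanged).
  n8: re-runs because n4 4->-3; new result 0.
  n9: re-runs because n8 7->0; new result -3 (unchanged).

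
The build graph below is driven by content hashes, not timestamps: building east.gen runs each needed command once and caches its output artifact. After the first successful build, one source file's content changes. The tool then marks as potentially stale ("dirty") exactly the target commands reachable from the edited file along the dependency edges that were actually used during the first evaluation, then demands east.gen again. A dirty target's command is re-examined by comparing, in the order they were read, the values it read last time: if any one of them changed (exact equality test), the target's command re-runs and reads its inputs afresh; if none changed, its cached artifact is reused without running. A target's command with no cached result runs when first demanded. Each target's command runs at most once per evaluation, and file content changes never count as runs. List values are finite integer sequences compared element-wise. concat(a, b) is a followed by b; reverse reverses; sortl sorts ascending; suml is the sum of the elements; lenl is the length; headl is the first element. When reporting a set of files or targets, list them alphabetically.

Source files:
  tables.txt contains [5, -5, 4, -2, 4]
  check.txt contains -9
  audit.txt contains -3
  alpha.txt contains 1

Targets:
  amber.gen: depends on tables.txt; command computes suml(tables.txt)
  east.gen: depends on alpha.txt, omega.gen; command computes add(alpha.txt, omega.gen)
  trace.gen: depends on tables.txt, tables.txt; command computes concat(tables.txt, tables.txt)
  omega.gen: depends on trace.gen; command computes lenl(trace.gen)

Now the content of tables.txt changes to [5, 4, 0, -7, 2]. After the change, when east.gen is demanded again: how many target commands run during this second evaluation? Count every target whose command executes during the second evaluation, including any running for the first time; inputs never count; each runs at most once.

Initial pass — values computed on the first demand:
  trace.gen = concat([5, -5, 4, -2, 4], [5, -5, 4, -2, 4]) = [5, -5, 4, -2, 4, 5, -5, 4, -2, 4]
  omega.gen = lenl([5, -5, 4, -2, 4, 5, -5, 4, -2, 4]) = 10
  east.gen = add(1, 10) = 11

Second demand — change propagation:
  trace.gen: re-runs because tables.txt [5, -5, 4, -2, 4]->[5, 4, 0, -7, 2]; tables.txt [5, -5, 4, -2, 4]->[5, 4, 0, -7, 2]; new result [5, 4, 0, -7, 2, 5, 4, 0, -7, 2].
  omega.gen: re-runs because trace.gen [5, -5, 4, -2, 4, 5, -5, 4, -2, 4]->[5, 4, 0, -7, 2, 5, 4, 0, -7, 2]; new result 10 (unchanged).
  east.gen: re-examined; everything it read last time is the same (alpha.txt unchanged, omega.gen unchanged) — cache 11 kept, no run.

The important point: omega.gen recomputes to an identical value, and the output ends up unchanged.

Run set: omega.gen, trace.gen (2 run).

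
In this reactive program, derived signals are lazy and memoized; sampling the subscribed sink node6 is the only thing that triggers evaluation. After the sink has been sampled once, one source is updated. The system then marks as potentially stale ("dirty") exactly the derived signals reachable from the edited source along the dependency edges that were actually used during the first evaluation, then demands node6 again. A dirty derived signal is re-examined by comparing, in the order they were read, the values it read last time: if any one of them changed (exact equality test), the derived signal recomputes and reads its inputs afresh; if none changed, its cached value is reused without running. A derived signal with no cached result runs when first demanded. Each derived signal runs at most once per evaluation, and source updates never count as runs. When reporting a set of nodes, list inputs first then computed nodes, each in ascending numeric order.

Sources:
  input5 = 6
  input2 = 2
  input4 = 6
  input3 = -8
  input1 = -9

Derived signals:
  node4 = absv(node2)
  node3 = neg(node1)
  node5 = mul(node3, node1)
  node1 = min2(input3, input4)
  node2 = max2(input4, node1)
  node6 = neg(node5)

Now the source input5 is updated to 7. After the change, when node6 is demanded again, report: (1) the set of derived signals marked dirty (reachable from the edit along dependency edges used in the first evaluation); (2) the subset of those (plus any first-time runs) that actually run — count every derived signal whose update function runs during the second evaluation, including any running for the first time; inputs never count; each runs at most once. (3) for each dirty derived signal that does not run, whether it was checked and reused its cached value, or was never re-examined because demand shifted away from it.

The edit dirties: none.
0 derived signals run: none.
No dirty derived signal escaped a run.
Note the shortcut — nothing in the graph depends on input5 at all, so no recomputation happens.

First demand of the output computes:
  node1 = min2(-8, 6) = -8
  node3 = neg(-8) = 8
  node5 = mul(8, -8) = -64
  node6 = neg(-64) = 64

After the edit, cleaning proceeds:
  no node depends on input5 at all; the second demand re-runs nothing.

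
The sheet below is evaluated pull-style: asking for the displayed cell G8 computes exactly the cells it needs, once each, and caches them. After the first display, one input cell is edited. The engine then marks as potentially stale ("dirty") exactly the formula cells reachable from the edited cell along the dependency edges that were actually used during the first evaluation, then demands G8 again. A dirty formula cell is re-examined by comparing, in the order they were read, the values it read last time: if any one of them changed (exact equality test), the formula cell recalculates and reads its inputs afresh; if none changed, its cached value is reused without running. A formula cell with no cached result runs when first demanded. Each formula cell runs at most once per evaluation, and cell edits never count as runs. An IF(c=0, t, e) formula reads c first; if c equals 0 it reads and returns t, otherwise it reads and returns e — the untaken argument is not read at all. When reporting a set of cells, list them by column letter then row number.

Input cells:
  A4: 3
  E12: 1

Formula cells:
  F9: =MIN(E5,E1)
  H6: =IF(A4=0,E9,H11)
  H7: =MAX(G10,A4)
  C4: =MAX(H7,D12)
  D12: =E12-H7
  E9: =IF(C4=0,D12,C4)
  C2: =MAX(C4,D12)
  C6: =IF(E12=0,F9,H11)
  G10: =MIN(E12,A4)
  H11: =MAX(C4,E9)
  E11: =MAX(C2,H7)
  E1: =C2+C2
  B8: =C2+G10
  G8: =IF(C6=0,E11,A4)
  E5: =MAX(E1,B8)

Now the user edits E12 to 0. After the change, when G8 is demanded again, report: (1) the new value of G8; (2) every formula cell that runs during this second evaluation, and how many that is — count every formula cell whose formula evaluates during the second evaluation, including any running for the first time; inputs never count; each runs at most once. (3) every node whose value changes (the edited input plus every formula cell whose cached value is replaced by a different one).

First demand of the output computes:
  G10 = MIN(1, 3) = 1
  H7 = MAX(1, 3) = 3
  D12 = 1 - 3 = -2
  C4 = MAX(3, -2) = 3
  E9 = IF(C4=0: C4=3 -> else branch C4) = 3
  H11 = MAX(3, 3) = 3
  C6 = IF(E12=0: E12=1 -> else branch H11) = 3
  G8 = IF(C6=0: C6=3 -> else branch A4) = 3

After the edit, cleaning proceeds:
  G10: a read changed (E12 1->0) — executes, giving 0.
  H7: a read changed (G10 1->0) — executes, giving 3 — identical to its old value.
  D12: a read changed (E12 1->0) — executes, giving -3.
  C4: a read changed (D12 -2->-3) — executes, giving 3 — identical to its old value.
  C2: had never run; runs now, result 3.
  B8: had never run; runs now, result 3.
  E1: had never run; runs now, result 6.
  E5: had never run; runs now, result 6.
  E9: stays stale; no demand reaches it after the flip.
  F9: had never run; runs now, result 6.
  H11: stays stale; no demand reaches it after the flip.
  C6: a read changed (E12 1->0) — executes, giving 6.
  G8: a read changed (C6 3->6) — executes, giving 3 — identical to its old value.

Note the branch switch — demand abandons E9, H11, which are never re-examined.

Demanding G8 again yields 3.
11 formula cells run: B8, C2, C4, C6, D12, E1, E5, F9, G8, G10, H7.
The nodes whose values change: C6, D12, E12, G10.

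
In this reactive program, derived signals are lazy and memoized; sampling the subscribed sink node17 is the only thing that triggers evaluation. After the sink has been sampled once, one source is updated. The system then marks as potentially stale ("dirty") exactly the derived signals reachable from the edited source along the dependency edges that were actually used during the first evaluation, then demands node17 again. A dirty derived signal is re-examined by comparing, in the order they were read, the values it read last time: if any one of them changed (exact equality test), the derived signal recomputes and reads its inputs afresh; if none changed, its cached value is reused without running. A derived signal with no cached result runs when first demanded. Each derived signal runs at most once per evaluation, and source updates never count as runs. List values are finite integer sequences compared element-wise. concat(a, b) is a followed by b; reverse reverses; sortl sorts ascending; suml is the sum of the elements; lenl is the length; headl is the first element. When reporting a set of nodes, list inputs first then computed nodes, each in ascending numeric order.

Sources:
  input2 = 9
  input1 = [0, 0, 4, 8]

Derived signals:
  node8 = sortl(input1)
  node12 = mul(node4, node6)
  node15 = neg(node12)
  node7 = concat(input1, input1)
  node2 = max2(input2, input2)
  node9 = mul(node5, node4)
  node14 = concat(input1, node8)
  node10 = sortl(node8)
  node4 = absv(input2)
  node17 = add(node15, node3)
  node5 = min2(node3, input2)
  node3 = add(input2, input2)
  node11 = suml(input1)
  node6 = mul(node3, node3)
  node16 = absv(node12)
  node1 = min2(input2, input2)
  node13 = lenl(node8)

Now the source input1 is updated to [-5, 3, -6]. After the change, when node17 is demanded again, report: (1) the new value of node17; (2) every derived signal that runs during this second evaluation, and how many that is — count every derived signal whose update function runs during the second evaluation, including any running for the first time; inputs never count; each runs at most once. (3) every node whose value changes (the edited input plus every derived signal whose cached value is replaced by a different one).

Demanding node17 again yields -2898.
0 derived signals run: none.
The nodes whose values change: input1.
Note the shortcut — input1 feeds only undemanded nodes, so no recomputation happens.

First demand of the output computes:
  node3 = add(9, 9) = 18
  node4 = absv(9) = 9
  node6 = mul(18, 18) = 324
  node12 = mul(9, 324) = 2916
  node15 = neg(2916) = -2916
  node17 = add(-2916, 18) = -2898

After the edit, cleaning proceeds:
  input1 only reaches undemanded nodes; the second demand re-runs nothing.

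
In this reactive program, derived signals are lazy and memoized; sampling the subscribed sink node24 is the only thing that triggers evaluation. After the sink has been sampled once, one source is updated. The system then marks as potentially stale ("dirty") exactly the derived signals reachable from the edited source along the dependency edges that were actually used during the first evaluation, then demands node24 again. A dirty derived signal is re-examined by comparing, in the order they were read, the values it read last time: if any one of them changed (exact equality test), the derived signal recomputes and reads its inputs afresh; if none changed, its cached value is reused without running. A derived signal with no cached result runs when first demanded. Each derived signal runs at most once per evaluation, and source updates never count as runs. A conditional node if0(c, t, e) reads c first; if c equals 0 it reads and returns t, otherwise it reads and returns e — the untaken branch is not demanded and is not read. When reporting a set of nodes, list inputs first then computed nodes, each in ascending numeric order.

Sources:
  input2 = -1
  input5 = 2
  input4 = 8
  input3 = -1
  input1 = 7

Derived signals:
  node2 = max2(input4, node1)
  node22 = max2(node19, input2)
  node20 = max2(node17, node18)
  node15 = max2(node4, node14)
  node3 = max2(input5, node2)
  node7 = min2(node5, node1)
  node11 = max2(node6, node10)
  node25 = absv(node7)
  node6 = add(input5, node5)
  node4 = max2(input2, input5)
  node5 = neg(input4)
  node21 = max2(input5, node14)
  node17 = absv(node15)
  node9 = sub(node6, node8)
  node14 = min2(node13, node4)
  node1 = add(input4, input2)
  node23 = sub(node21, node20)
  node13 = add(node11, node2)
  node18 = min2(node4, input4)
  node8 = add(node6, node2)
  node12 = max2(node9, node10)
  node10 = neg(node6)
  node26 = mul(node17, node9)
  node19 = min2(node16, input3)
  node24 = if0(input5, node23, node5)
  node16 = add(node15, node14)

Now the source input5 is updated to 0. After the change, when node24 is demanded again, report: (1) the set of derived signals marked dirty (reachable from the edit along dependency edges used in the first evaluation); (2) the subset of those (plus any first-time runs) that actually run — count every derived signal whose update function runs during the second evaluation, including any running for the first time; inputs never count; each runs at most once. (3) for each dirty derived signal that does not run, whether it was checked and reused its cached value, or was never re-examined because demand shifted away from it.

First demand of the output computes:
  node5 = neg(8) = -8
  node24 = if0(input5=2 -> else branch node5) = -8

After the edit, cleaning proceeds:
  node1: had never run; runs now, result 7.
  node2: had never run; runs now, result 8.
  node4: had never run; runs now, result 0.
  node6: had never run; runs now, result -8.
  node10: had never run; runs now, result 8.
  node11: had never run; runs now, result 8.
  node13: had never run; runs now, result 16.
  node14: had never run; runs now, result 0.
  node15: had never run; runs now, result 0.
  node17: had never run; runs now, result 0.
  node18: had never run; runs now, result 0.
  node20: had never run; runs now, result 0.
  node21: had never run; runs now, result 0.
  node23: had never run; runs now, result 0.
  node24: a read changed (input5 2->0) — executes, giving 0.

Note the branch switch — node1, node2, node4, node6, node10, node11, node13, node14, node15, node17, node18, node20, node21, node23 had no cache and run now for the first time.

The edit dirties: node24.
15 derived signals run: node1, node2, node4, node6, node10, node11, node13, node14, node15, node17, node18, node20, node21, node23, node24.
No dirty derived signal escaped a run.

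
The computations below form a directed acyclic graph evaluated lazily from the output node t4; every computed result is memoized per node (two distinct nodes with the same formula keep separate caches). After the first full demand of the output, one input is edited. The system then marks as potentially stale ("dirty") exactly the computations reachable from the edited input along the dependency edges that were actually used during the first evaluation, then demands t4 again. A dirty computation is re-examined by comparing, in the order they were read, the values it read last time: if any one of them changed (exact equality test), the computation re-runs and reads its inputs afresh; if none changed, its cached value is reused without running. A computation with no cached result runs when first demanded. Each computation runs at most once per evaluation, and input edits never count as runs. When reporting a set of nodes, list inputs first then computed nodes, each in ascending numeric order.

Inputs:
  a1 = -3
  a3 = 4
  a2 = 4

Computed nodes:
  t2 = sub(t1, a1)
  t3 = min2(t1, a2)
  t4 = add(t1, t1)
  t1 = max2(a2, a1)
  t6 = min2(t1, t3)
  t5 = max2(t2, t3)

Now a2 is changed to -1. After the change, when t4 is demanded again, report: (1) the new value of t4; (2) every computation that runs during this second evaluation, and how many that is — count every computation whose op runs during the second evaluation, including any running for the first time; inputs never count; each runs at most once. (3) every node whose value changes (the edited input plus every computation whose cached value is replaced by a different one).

Demanding t4 again yields -2.
2 computations run: t1, t4.
The nodes whose values change: a2, t1, t4.

First demand of the output computes:
  t1 = max2(4, -3) = 4
  t4 = add(4, 4) = 8

After the edit, cleaning proceeds:
  t1: a read changed (a2 4->-1) — executes, giving -1.
  t4: a read changed (t1 4->-1; t1 4->-1) — executes, giving -2.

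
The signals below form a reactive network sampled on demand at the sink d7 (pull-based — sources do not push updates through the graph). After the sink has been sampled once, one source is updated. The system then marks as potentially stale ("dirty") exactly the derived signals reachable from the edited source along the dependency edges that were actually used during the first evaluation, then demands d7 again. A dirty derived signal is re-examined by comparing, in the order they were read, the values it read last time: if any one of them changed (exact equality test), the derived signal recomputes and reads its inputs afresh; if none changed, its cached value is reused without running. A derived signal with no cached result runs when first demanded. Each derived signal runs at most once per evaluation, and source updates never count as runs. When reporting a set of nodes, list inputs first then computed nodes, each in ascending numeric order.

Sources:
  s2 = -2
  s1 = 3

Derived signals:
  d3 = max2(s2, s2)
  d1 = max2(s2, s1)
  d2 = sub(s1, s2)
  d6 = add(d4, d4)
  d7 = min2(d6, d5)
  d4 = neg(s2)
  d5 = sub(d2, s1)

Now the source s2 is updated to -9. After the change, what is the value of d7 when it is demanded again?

Initial pass — values computed on the first demand:
  d2 = sub(3, -2) = 5
  d4 = neg(-2) = 2
  d5 = sub(5, 3) = 2
  d6 = add(2, 2) = 4
  d7 = min2(4, 2) = 2

Second demand — change propagation:
  d2: re-runs because s2 -2->-9; new result 12.
  d4: re-runs because s2 -2->-9; new result 9.
  d5: re-runs because d2 5->12; new result 9.
  d6: re-runs because d4 2->9; d4 2->9; new result 18.
  d7: re-runs because d6 4->18; d5 2->9; new result 9.

d7 now evaluates to 9.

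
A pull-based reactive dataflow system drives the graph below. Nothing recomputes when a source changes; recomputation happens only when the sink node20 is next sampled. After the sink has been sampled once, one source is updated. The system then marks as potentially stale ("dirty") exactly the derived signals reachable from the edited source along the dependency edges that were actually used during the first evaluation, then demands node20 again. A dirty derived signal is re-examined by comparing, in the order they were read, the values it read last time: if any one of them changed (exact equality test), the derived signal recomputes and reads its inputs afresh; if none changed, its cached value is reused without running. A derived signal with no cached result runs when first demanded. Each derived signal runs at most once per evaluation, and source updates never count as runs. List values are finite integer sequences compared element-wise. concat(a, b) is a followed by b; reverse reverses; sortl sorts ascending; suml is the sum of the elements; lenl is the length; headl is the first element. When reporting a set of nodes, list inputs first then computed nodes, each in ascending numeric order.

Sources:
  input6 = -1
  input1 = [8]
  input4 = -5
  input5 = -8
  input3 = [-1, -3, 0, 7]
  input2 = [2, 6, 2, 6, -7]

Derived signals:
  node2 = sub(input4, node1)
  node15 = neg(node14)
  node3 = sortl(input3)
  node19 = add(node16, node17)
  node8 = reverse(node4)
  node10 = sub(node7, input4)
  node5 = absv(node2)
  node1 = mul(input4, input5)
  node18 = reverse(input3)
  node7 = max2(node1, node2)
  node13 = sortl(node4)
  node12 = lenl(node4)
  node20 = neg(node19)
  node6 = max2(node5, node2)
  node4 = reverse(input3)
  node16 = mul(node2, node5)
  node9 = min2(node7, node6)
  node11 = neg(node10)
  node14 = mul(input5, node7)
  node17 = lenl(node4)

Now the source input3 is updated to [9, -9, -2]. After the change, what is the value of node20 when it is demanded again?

First evaluation (everything demanded from the output):
  node1 = mul(-5, -8) = 40
  node2 = sub(-5, 40) = -45
  node4 = reverse([-1, -3, 0, 7]) = [7, 0, -3, -1]
  node5 = absv(-45) = 45
  node16 = mul(-45, 45) = -2025
  node17 = lenl([7, 0, -3, -1]) = 4
  node19 = add(-2025, 4) = -2021
  node20 = neg(-2021) = 2021

Propagation after the edit:
  node4: runs — input3 [-1, -3, 0, 7]->[9, -9, -2]; result [-2, -9, 9].
  node17: runs — node4 [7, 0, -3, -1]->[-2, -9, 9]; result 3.
  node19: runs — node17 4->3; result -2022.
  node20: runs — node19 -2021->-2022; result 2022.

New value of node20: 2022.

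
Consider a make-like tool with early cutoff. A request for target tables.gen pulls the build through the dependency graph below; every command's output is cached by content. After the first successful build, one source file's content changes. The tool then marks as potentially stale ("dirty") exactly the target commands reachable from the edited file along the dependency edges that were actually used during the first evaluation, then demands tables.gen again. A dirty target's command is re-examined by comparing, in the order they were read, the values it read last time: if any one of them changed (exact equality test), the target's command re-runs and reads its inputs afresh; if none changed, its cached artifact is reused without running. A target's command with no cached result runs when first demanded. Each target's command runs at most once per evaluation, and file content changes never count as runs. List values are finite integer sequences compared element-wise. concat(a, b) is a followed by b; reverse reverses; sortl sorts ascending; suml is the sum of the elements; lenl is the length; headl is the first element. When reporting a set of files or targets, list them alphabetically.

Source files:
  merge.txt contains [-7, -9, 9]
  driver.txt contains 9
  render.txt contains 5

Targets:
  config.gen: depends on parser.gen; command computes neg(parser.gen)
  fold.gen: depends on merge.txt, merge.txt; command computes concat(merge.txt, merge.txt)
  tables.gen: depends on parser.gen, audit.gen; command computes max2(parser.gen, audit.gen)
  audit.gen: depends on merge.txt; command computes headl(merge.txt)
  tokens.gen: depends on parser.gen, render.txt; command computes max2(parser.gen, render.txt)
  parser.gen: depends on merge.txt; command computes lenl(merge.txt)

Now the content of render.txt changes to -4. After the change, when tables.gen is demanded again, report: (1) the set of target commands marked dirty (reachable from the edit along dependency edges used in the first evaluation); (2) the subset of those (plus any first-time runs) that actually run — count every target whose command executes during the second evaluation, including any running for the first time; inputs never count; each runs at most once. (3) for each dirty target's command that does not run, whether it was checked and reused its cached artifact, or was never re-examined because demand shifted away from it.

First demand of the output computes:
  audit.gen = headl([-7, -9, 9]) = -7
  parser.gen = lenl([-7, -9, 9]) = 3
  tables.gen = max2(3, -7) = 3

After the edit, cleaning proceeds:
  render.txt only reaches undemanded nodes; the second demand re-runs nothing.

Note the shortcut — render.txt feeds only undemanded nodes, so no recomputation happens.

The edit dirties: none.
0 target commands run: none.
No dirty target's command escaped a run.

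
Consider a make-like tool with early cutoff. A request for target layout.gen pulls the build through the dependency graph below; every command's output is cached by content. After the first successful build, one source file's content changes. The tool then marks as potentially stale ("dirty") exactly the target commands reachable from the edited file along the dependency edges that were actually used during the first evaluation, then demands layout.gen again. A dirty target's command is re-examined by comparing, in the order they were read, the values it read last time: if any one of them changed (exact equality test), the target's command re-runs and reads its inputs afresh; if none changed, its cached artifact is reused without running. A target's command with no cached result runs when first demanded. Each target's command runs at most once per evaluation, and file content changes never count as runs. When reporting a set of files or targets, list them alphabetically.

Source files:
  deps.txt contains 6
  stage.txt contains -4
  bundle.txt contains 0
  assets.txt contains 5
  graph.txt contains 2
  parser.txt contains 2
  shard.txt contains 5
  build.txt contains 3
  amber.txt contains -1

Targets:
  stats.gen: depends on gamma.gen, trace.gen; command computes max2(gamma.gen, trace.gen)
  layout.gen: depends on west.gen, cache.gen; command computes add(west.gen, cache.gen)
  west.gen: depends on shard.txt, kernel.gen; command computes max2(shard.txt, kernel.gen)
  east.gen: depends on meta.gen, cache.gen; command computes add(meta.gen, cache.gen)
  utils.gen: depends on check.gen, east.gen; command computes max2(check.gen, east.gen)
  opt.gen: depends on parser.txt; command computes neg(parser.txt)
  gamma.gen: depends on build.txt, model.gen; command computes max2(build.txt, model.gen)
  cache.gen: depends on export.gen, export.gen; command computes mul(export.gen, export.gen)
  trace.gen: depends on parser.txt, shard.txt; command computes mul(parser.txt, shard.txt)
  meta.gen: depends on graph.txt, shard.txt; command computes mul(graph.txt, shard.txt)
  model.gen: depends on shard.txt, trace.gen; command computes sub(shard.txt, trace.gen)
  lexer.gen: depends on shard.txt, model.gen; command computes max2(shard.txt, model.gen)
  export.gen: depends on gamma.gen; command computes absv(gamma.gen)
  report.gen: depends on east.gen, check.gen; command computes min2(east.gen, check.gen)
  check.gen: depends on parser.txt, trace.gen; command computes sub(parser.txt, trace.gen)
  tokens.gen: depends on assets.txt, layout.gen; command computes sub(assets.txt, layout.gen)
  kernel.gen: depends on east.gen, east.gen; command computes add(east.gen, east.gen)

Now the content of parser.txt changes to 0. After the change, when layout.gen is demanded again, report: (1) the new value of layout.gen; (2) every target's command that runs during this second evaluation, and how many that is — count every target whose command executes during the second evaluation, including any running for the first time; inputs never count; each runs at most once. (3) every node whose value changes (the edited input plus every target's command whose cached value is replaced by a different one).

First demand of the output computes:
  meta.gen = mul(2, 5) = 10
  trace.gen = mul(2, 5) = 10
  model.gen = sub(5, 10) = -5
  gamma.gen = max2(3, -5) = 3
  export.gen = absv(3) = 3
  cache.gen = mul(3, 3) = 9
  east.gen = add(10, 9) = 19
  kernel.gen = add(19, 19) = 38
  west.gen = max2(5, 38) = 38
  layout.gen = add(38, 9) = 47

After the edit, cleaning proceeds:
  trace.gen: a read changed (parser.txt 2->0) — executes, giving 0.
  model.gen: a read changed (trace.gen 10->0) — executes, giving 5.
  gamma.gen: a read changed (model.gen -5->5) — executes, giving 5.
  export.gen: a read changed (gamma.gen 3->5) — executes, giving 5.
  cache.gen: a read changed (export.gen 3->5; export.gen 3->5) — executes, giving 25.
  east.gen: a read changed (cache.gen 9->25) — executes, giving 35.
  kernel.gen: a read changed (east.gen 19->35; east.gen 19->35) — executes, giving 70.
  west.gen: a read changed (kernel.gen 38->70) — executes, giving 70.
  layout.gen: a read changed (west.gen 38->70; cache.gen 9->25) — executes, giving 95.

Demanding layout.gen again yields 95.
9 target commands run: cache.gen, east.gen, export.gen, gamma.gen, kernel.gen, layout.gen, model.gen, trace.gen, west.gen.
The nodes whose values change: cache.gen, east.gen, export.gen, gamma.gen, kernel.gen, layout.gen, model.gen, parser.txt, trace.gen, west.gen.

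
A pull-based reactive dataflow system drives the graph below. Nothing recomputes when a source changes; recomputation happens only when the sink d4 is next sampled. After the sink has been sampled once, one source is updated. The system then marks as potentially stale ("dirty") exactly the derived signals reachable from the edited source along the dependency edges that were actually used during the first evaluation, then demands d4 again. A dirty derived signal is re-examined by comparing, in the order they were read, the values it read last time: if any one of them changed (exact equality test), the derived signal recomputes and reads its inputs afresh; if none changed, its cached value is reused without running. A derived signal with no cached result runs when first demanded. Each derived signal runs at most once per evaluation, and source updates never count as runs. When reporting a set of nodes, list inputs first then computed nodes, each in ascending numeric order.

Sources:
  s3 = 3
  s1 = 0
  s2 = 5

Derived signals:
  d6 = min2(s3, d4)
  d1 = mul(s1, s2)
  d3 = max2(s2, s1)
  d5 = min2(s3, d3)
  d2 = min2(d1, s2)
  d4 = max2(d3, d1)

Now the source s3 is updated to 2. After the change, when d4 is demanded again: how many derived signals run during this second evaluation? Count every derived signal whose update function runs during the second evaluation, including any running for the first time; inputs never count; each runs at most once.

Derived signals that run: none — 0 in total.
Key observation: s3 is never demanded by the output, so the edit triggers no recomputation at all.

First evaluation (everything demanded from the output):
  d1 = mul(0, 5) = 0
  d3 = max2(5, 0) = 5
  d4 = max2(5, 0) = 5

Propagation after the edit:
  s3 feeds no computation that the output demands — nothing is marked dirty and nothing runs.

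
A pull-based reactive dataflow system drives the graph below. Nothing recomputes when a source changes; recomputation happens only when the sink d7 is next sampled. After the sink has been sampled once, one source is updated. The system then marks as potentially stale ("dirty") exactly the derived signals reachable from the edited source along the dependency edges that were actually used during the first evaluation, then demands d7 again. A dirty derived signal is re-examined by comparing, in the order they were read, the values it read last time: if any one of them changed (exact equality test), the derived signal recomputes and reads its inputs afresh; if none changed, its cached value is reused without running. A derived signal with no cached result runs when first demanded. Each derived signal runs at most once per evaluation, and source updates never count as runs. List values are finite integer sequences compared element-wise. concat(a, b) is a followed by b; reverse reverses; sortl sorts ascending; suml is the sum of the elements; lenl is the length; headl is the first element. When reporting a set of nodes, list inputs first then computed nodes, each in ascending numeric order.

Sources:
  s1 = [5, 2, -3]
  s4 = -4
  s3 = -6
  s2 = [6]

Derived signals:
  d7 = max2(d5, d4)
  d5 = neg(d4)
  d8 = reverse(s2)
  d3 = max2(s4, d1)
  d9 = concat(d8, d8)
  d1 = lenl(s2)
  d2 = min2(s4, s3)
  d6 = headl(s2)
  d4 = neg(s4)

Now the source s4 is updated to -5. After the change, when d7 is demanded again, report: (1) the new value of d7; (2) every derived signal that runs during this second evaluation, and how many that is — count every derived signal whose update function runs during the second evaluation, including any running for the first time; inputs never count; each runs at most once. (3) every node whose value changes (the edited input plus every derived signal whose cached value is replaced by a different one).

New value of d7: 5.
Derived signals that run: d4, d5, d7 — 3 in total.
Values that change: s4, d4, d5, d7.

First evaluation (everything demanded from the output):
  d4 = neg(-4) = 4
  d5 = neg(4) = -4
  d7 = max2(-4, 4) = 4

Propagation after the edit:
  d4: runs — s4 -4->-5; result 5.
  d5: runs — d4 4->5; result -5.
  d7: runs — d5 -4->-5; d4 4->5; result 5.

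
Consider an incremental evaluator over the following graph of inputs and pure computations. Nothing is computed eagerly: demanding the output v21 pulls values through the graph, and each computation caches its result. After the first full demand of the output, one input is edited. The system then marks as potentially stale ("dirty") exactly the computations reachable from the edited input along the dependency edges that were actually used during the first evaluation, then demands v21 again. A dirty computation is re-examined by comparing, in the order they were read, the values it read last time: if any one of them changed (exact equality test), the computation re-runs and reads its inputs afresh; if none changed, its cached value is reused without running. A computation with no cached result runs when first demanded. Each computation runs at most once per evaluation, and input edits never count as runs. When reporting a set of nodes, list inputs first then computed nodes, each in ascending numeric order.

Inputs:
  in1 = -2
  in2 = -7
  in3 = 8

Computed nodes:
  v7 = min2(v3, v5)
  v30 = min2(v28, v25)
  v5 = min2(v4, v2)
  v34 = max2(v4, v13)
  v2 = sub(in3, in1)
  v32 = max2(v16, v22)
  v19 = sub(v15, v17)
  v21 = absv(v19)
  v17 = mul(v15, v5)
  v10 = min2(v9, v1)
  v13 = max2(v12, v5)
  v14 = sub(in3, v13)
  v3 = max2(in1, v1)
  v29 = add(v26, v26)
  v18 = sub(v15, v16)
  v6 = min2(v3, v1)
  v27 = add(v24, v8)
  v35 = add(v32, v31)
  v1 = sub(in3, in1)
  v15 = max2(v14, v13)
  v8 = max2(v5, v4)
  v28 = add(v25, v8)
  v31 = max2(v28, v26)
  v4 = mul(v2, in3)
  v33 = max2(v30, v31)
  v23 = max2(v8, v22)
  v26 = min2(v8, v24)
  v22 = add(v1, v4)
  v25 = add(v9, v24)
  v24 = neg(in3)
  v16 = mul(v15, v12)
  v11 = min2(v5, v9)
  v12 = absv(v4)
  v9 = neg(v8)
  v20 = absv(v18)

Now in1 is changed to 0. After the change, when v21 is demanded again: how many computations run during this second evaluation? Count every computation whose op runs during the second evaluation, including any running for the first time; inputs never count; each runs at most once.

Initial pass — values computed on the first demand:
  v2 = sub(8, -2) = 10
  v4 = mul(10, 8) = 80
  v5 = min2(80, 10) = 10
  v12 = absv(80) = 80
  v13 = max2(80, 10) = 80
  v14 = sub(8, 80) = -72
  v15 = max2(-72, 80) = 80
  v17 = mul(80, 10) = 800
  v19 = sub(80, 800) = -720
  v21 = absv(-720) = 720

Second demand — change propagation:
  v2: re-runs because in1 -2->0; new result 8.
  v4: re-runs because v2 10->8; new result 64.
  v5: re-runs because v4 80->64; v2 10->8; new result 8.
  v12: re-runs because v4 80->64; new result 64.
  v13: re-runs because v12 80->64; v5 10->8; new result 64.
  v14: re-runs because v13 80->64; new result -56.
  v15: re-runs because v14 -72->-56; v13 80->64; new result 64.
  v17: re-runs because v15 80->64; v5 10->8; new result 512.
  v19: re-runs because v15 80->64; v17 800->512; new result -448.
  v21: re-runs because v19 -720->-448; new result 448.

Run set: v2, v4, v5, v12, v13, v14, v15, v17, v19, v21 (10 run).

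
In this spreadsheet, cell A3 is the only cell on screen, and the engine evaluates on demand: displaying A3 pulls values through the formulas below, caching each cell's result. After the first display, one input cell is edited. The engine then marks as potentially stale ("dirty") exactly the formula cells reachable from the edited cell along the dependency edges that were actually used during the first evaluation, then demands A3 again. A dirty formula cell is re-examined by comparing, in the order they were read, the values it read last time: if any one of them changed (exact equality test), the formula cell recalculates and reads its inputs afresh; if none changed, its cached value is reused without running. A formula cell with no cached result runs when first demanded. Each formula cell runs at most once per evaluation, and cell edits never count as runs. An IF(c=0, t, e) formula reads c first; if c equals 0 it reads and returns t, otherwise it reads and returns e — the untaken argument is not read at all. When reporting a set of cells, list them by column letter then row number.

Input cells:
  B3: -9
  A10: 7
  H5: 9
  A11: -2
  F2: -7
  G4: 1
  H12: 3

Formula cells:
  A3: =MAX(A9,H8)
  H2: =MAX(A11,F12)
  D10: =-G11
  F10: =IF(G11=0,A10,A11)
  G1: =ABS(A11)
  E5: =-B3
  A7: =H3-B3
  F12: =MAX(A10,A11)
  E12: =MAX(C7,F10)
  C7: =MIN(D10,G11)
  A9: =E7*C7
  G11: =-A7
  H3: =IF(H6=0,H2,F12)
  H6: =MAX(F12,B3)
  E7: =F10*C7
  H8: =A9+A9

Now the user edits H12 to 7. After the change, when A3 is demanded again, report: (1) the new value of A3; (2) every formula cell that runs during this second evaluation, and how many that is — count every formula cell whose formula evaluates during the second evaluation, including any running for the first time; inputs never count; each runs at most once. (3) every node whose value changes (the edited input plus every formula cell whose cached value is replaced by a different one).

Initial pass — values computed on the first demand:
  F12 = MAX(7, -2) = 7
  H6 = MAX(7, -9) = 7
  H3 = IF(H6=0: H6=7 -> else branch F12) = 7
  A7 = 7 - -9 = 16
  G11 = -(16) = -16
  D10 = -(-16) = 16
  C7 = MIN(16, -16) = -16
  F10 = IF(G11=0: G11=-16 -> else branch A11) = -2
  E7 = -2 * -16 = 32
  A9 = 32 * -16 = -512
  H8 = -512 + -512 = -1024
  A3 = MAX(-512, -1024) = -512

Second demand — change propagation:
  no demanded computation ever read H12, so the edit dirties nothing and nothing runs.

The important point: nothing the output needs ever reads H12, so the edit is invisible to it.

A3 now evaluates to -512.
Run set: none (0 run).
Changed values: H12.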